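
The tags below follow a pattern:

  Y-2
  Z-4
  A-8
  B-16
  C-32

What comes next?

Letter: Y, Z, A, B, C → D (letters move forward 1 place in the alphabet, wrapping Z→A).
Second component: ×2 each step; 2, 4, 8, 16, 32 → 64.
Putting it together: D-64.

D-64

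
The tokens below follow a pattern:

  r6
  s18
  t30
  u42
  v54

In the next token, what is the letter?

Letter — letters move forward 1 place in the alphabet: r, s, t, u, v → w.

w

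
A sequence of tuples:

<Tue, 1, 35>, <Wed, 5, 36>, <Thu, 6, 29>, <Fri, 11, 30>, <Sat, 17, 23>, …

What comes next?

<Sun, 28, 24>

Day: Tue, Wed, Thu, Fri, Sat → Sun (runs through the weekdays Mon→Sun).
Second coordinate: 1, 5, 6, 11, 17 → 28 (each term is the sum of the two before it).
For the third coordinate, alternating steps +1, −7, +1, −7, …: 35, 36, 29, 30, 23 → 24.
Combining the parts gives <Sun, 28, 24>.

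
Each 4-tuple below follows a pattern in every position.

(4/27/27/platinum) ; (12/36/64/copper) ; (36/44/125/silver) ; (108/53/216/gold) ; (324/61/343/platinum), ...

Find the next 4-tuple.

(972/70/512/copper)

First slot goes 4, 12, 36, 108, 324 → 972 (×3 each step).
For the second slot, alternating steps +9, +8, +9, +8, …: 27, 36, 44, 53, 61 → 70.
For the third slot, perfect cubes: 3³, 4³, 5³, …: 27, 64, 125, 216, 343 → 512.
Metal: repeats platinum → copper → silver → gold, so platinum, copper, silver, gold, platinum → copper.
So the next 4-tuple is (972/70/512/copper).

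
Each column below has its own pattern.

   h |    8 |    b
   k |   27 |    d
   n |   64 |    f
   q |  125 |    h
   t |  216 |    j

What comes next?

First letter: h, k, n, q, t → w (letters move forward 3 places in the alphabet).
Second component: perfect cubes: 2³, 3³, 4³, …; 8, 27, 64, 125, 216 → 343.
Second letter — letters move forward 2 places in the alphabet: b, d, f, h, j → l.
Combining the parts gives w  343  l.

w  343  l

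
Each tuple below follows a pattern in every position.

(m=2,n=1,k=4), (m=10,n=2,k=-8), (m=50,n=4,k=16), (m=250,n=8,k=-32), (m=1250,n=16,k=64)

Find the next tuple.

(m=6250,n=32,k=-128)

M: ×5 each step, so 2, 10, 50, 250, 1250 → 6250.
N: ×2 each step; 1, 2, 4, 8, 16 → 32.
K: ×(-2) each step; 4, -8, 16, -32, 64 → -128.
Combining the parts gives (m=6250,n=32,k=-128).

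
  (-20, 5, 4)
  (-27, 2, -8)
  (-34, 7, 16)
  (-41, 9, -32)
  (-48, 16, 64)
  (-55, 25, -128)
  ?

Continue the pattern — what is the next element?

(-62, 41, 256)

First part goes -20, -27, -34, -41, -48, -55 → -62 (−7 each step).
Second part — each term is the sum of the two before it: 5, 2, 7, 9, 16, 25 → 41.
Third part — ×(-2) each step: 4, -8, 16, -32, 64, -128 → 256.
So the next element is (-62, 41, 256).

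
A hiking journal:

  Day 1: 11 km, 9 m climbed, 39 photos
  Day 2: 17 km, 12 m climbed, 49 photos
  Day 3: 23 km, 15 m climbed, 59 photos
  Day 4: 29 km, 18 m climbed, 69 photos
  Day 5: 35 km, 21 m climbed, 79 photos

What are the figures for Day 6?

Km — +6 each step: 11, 17, 23, 29, 35 → 41.
M climbed: +3 each step; 9, 12, 15, 18, 21 → 24.
For the photos, +10 each step: 39, 49, 59, 69, 79 → 89.
So the next row is 41 km, 24 m climbed, 89 photos.

41 km, 24 m climbed, 89 photos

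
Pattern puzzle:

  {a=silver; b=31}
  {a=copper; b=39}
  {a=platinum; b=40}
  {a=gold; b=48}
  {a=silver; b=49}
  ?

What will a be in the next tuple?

A — repeats silver → copper → platinum → gold: silver, copper, platinum, gold, silver → copper.

copper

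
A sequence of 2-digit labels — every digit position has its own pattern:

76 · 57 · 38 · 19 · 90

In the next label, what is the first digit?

First digit: 7, 5, 3, 1, 9 → 7 (−2 each step, mod 10).

7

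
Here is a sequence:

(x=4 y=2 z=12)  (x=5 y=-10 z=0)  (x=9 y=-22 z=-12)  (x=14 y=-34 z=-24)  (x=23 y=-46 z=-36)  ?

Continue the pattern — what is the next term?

(x=37 y=-58 z=-48)

X goes 4, 5, 9, 14, 23 → 37 (each term is the sum of the two before it).
Y goes 2, -10, -22, -34, -46 → -58 (−12 each step).
Z: always 10 more than the y, so 12, 0, -12, -24, -36 → -48.
Putting it together: (x=37 y=-58 z=-48).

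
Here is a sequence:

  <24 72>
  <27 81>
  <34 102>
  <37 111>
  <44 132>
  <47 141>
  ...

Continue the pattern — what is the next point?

First slot: alternating steps +3, +7, +3, +7, …, so 24, 27, 34, 37, 44, 47 → 54.
Second slot: 72, 81, 102, 111, 132, 141 → 162 (always 3 × the first slot).
Combining the parts gives <54 162>.

<54 162>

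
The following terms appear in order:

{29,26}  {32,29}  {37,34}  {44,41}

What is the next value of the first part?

53

First part: differences are 3, 5, 7, … (increasing by 2 each time), so 29, 32, 37, 44 → 53.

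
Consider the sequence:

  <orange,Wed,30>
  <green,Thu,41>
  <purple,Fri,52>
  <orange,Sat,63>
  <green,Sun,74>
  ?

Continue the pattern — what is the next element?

<purple,Mon,85>

For the colour, repeats orange → green → purple: orange, green, purple, orange, green → purple.
Day: runs through the weekdays Mon→Sun, so Wed, Thu, Fri, Sat, Sun → Mon.
Third component goes 30, 41, 52, 63, 74 → 85 (+11 each step).
Putting it together: <purple,Mon,85>.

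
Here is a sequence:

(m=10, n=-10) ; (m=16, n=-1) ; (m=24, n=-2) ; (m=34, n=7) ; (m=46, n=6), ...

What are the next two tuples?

(m=60, n=15), (m=76, n=14)

M — differences are 6, 8, 10, … (increasing by 2 each time): 10, 16, 24, 34, 46 → 60 → 76.
For the n, alternating steps +9, −1, +9, −1, …: -10, -1, -2, 7, 6 → 15 → 14.
So the next two tuples are (m=60, n=15) and (m=76, n=14).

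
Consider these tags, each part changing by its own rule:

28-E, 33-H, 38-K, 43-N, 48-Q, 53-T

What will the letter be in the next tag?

W

For the letter, letters move forward 3 places in the alphabet: E, H, K, N, Q, T → W.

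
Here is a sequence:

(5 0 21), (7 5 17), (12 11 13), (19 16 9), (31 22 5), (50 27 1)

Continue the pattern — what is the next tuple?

(81 33 -3)

First part — each term is the sum of the two before it: 5, 7, 12, 19, 31, 50 → 81.
Second part goes 0, 5, 11, 16, 22, 27 → 33 (alternating steps +5, +6, +5, +6, …).
For the third part, −4 each step: 21, 17, 13, 9, 5, 1 → -3.
So the next tuple is (81 33 -3).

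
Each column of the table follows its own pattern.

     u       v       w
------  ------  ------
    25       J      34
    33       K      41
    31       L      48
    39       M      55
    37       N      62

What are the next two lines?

45  O  69; 43  P  76

For the column u, alternating steps +8, −2, +8, −2, …: 25, 33, 31, 39, 37 → 45 → 43.
Column v: letters move forward 1 place in the alphabet, so J, K, L, M, N → O → P.
For the column w, +7 each step: 34, 41, 48, 55, 62 → 69 → 76.
So the next two lines are 45  O  69 and 43  P  76.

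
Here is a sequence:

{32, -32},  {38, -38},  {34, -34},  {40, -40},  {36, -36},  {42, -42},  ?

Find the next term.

{38, -38}

First component: alternating steps +6, −4, +6, −4, …, so 32, 38, 34, 40, 36, 42 → 38.
Second component: always the negative of the first component; -32, -38, -34, -40, -36, -42 → -38.
So the next term is {38, -38}.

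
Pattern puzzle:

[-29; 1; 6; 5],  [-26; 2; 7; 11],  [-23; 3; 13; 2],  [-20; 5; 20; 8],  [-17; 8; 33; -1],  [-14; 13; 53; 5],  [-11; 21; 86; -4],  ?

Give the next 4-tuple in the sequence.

First entry: +3 each step, so -29, -26, -23, -20, -17, -14, -11 → -8.
Second entry goes 1, 2, 3, 5, 8, 13, 21 → 34 (each term is the sum of the two before it).
Third entry goes 6, 7, 13, 20, 33, 53, 86 → 139 (each term is the sum of the two before it).
Fourth entry — alternating steps +6, −9, +6, −9, …: 5, 11, 2, 8, -1, 5, -4 → 2.
So the next 4-tuple is [-8; 34; 139; 2].

[-8; 34; 139; 2]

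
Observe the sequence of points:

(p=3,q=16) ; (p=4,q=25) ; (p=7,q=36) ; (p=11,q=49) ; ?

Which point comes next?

(p=18,q=64)

P: each term is the sum of the two before it; 3, 4, 7, 11 → 18.
Q — perfect squares: 4², 5², 6², …: 16, 25, 36, 49 → 64.
Combining the parts gives (p=18,q=64).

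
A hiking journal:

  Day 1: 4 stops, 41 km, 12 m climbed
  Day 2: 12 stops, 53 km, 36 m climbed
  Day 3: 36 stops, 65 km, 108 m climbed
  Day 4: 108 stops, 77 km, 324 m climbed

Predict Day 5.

324 stops, 89 km, 972 m climbed

Stops: ×3 each step, so 4, 12, 36, 108 → 324.
Km: 41, 53, 65, 77 → 89 (+12 each step).
M climbed: 12, 36, 108, 324 → 972 (always 3 × the stops).
So the next row is 324 stops, 89 km, 972 m climbed.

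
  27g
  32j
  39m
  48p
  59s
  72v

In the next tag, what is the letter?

Letter: g, j, m, p, s, v → y (letters move forward 3 places in the alphabet).

y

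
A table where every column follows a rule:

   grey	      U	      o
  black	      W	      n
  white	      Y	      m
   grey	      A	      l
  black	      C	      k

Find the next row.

Shade: grey, black, white, grey, black → white (repeats grey → black → white).
First letter goes U, W, Y, A, C → E (letters move forward 2 places in the alphabet, wrapping Z→A).
Second letter: letters move back 1 place in the alphabet; o, n, m, l, k → j.
Putting it together: white  E  j.

white  E  j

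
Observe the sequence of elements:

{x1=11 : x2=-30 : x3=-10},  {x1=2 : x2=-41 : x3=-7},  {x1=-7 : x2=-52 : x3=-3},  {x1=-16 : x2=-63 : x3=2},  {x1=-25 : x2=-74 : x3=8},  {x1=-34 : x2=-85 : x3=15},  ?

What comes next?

{x1=-43 : x2=-96 : x3=23}

X1 — −9 each step: 11, 2, -7, -16, -25, -34 → -43.
X2 — −11 each step: -30, -41, -52, -63, -74, -85 → -96.
X3: differences are 3, 4, 5, … (increasing by 1 each time), so -10, -7, -3, 2, 8, 15 → 23.
Putting it together: {x1=-43 : x2=-96 : x3=23}.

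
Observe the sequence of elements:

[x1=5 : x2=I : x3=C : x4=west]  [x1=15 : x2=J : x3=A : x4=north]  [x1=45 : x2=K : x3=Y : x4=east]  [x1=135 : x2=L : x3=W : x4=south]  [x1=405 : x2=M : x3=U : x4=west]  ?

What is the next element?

[x1=1215 : x2=N : x3=S : x4=north]

X1: 5, 15, 45, 135, 405 → 1215 (×3 each step).
For the x2, letters move forward 1 place in the alphabet: I, J, K, L, M → N.
X3: C, A, Y, W, U → S (letters move back 2 places in the alphabet, wrapping A→Z).
X4 — repeats west → north → east → south: west, north, east, south, west → north.
So the next element is [x1=1215 : x2=N : x3=S : x4=north].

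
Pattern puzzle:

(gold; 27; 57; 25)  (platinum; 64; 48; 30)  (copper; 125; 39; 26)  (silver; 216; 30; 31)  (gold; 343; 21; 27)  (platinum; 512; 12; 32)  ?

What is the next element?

For the metal, repeats gold → platinum → copper → silver: gold, platinum, copper, silver, gold, platinum → copper.
Second value: perfect cubes: 3³, 4³, 5³, …; 27, 64, 125, 216, 343, 512 → 729.
Third value: 57, 48, 39, 30, 21, 12 → 3 (−9 each step).
Fourth value: 25, 30, 26, 31, 27, 32 → 28 (alternating steps +5, −4, +5, −4, …).
Putting it together: (copper; 729; 3; 28).

(copper; 729; 3; 28)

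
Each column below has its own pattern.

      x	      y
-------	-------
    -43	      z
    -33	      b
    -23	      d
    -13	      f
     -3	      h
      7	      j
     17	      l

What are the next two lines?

27  n; 37  p

For the column x, +10 each step: -43, -33, -23, -13, -3, 7, 17 → 27 → 37.
Column y — letters move forward 2 places in the alphabet, wrapping Z→A: z, b, d, f, h, j, l → n → p.
Putting the parts together: 27  n and then 37  p.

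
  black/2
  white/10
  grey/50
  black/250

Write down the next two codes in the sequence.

Shade: repeats black → white → grey; black, white, grey, black → white → grey.
Second component goes 2, 10, 50, 250 → 1250 → 6250 (×5 each step).
So the next two codes are white/1250 and grey/6250.

white/1250, grey/6250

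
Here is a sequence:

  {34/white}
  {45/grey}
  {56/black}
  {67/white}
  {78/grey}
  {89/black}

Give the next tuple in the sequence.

First coordinate — +11 each step: 34, 45, 56, 67, 78, 89 → 100.
Shade: white, grey, black, white, grey, black → white (repeats white → grey → black).
Putting it together: {100/white}.

{100/white}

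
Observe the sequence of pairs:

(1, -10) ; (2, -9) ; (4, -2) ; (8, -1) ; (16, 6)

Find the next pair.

First value — ×2 each step: 1, 2, 4, 8, 16 → 32.
Second value: -10, -9, -2, -1, 6 → 7 (alternating steps +1, +7, +1, +7, …).
Putting it together: (32, 7).

(32, 7)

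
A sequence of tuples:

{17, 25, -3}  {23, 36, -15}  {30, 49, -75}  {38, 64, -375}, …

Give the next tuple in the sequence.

First value — differences are 6, 7, 8, … (increasing by 1 each time): 17, 23, 30, 38 → 47.
For the second value, perfect squares: 5², 6², 7², …: 25, 36, 49, 64 → 81.
For the third value, ×5 each step: -3, -15, -75, -375 → -1875.
So the next tuple is {47, 81, -1875}.

{47, 81, -1875}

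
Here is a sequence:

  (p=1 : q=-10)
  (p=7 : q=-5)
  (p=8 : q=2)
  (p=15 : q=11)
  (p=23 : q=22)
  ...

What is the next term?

P goes 1, 7, 8, 15, 23 → 38 (each term is the sum of the two before it).
Q — differences are 5, 7, 9, … (increasing by 2 each time): -10, -5, 2, 11, 22 → 35.
Putting it together: (p=38 : q=35).

(p=38 : q=35)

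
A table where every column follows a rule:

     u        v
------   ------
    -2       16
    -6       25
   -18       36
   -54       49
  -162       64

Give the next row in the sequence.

For the column u, ×3 each step: -2, -6, -18, -54, -162 → -486.
For the column v, perfect squares: 4², 5², 6², …: 16, 25, 36, 49, 64 → 81.
So the next row is -486  81.

-486  81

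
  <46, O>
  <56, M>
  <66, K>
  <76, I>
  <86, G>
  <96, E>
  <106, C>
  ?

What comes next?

First value goes 46, 56, 66, 76, 86, 96, 106 → 116 (+10 each step).
Letter: letters move back 2 places in the alphabet; O, M, K, I, G, E, C → A.
Combining the parts gives <116, A>.

<116, A>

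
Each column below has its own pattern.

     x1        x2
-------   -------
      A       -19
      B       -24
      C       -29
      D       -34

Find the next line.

For the column x1, letters move forward 1 place in the alphabet: A, B, C, D → E.
Column x2 goes -19, -24, -29, -34 → -39 (−5 each step).
Combining the parts gives E  -39.

E  -39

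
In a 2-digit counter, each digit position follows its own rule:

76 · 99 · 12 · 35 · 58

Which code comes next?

71

First digit: +2 each step, mod 10; 7, 9, 1, 3, 5 → 7.
Second digit: 6, 9, 2, 5, 8 → 1 (+3 each step, mod 10).
So the next code is 71.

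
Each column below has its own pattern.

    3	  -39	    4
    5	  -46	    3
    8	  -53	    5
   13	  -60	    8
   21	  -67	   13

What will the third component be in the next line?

First component: each term is the sum of the two before it; 3, 5, 8, 13, 21 → 34.
Third component: 4, 3, 5, 8, 13 → 21 (always the previous value of the first component).

21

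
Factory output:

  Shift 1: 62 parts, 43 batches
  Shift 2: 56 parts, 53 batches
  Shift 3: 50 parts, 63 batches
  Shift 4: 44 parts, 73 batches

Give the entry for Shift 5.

38 parts, 83 batches

Parts — −6 each step: 62, 56, 50, 44 → 38.
For the batches, +10 each step: 43, 53, 63, 73 → 83.
Combining the parts gives 38 parts, 83 batches.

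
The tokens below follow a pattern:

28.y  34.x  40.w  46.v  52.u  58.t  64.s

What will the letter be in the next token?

Letter goes y, x, w, v, u, t, s → r (letters move back 1 place in the alphabet).

r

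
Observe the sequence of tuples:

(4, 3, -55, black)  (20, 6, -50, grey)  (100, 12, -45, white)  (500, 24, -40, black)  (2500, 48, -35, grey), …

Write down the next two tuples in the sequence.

(12500, 96, -30, white), (62500, 192, -25, black)

For the first part, ×5 each step: 4, 20, 100, 500, 2500 → 12500 → 62500.
Second part: 3, 6, 12, 24, 48 → 96 → 192 (×2 each step).
For the third part, +5 each step: -55, -50, -45, -40, -35 → -30 → -25.
Shade: repeats black → grey → white, so black, grey, white, black, grey → white → black.
Putting the parts together: (12500, 96, -30, white) and then (62500, 192, -25, black).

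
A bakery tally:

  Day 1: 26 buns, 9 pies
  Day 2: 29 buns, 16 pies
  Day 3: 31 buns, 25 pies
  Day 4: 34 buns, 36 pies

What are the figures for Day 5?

Buns: alternating steps +3, +2, +3, +2, …, so 26, 29, 31, 34 → 36.
Pies: perfect squares: 3², 4², 5², …, so 9, 16, 25, 36 → 49.
Putting it together: 36 buns, 49 pies.

36 buns, 49 pies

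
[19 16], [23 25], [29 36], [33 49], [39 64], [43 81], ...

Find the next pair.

First value: alternating steps +4, +6, +4, +6, …, so 19, 23, 29, 33, 39, 43 → 49.
Second value: perfect squares: 4², 5², 6², …, so 16, 25, 36, 49, 64, 81 → 100.
Combining the parts gives [49 100].

[49 100]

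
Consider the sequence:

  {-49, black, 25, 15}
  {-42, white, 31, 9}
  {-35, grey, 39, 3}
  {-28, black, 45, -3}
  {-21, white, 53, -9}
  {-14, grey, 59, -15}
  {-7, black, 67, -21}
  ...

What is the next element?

{0, white, 73, -27}

First coordinate — +7 each step: -49, -42, -35, -28, -21, -14, -7 → 0.
For the shade, repeats black → white → grey: black, white, grey, black, white, grey, black → white.
Third coordinate: alternating steps +6, +8, +6, +8, …; 25, 31, 39, 45, 53, 59, 67 → 73.
Fourth coordinate — −6 each step: 15, 9, 3, -3, -9, -15, -21 → -27.
Combining the parts gives {0, white, 73, -27}.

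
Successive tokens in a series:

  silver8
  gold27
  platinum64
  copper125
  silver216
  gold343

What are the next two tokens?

platinum512 then copper729

Metal goes silver, gold, platinum, copper, silver, gold → platinum → copper (repeats silver → gold → platinum → copper).
Second component: perfect cubes: 2³, 3³, 4³, …, so 8, 27, 64, 125, 216, 343 → 512 → 729.
Putting the parts together: platinum512 and then copper729.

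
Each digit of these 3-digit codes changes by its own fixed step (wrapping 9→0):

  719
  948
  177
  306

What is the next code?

First digit: +2 each step, mod 10; 7, 9, 1, 3 → 5.
Second digit goes 1, 4, 7, 0 → 3 (+3 each step, mod 10).
For the third digit, −1 each step, mod 10: 9, 8, 7, 6 → 5.
So the next code is 535.

535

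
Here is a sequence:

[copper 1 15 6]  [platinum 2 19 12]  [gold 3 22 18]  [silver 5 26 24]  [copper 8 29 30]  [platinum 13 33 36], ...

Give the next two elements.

[gold 21 36 42], [silver 34 40 48]

For the metal, repeats copper → platinum → gold → silver: copper, platinum, gold, silver, copper, platinum → gold → silver.
For the second entry, each term is the sum of the two before it: 1, 2, 3, 5, 8, 13 → 21 → 34.
Third entry goes 15, 19, 22, 26, 29, 33 → 36 → 40 (alternating steps +4, +3, +4, +3, …).
Fourth entry: +6 each step; 6, 12, 18, 24, 30, 36 → 42 → 48.
Putting the parts together: [gold 21 36 42] and then [silver 34 40 48].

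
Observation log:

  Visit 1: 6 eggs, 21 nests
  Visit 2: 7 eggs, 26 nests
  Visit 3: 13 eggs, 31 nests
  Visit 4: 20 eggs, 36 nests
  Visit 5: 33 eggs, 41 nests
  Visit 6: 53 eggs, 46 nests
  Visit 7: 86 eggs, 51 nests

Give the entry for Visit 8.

Eggs: each term is the sum of the two before it; 6, 7, 13, 20, 33, 53, 86 → 139.
Nests goes 21, 26, 31, 36, 41, 46, 51 → 56 (+5 each step).
So the next record is 139 eggs, 56 nests.

139 eggs, 56 nests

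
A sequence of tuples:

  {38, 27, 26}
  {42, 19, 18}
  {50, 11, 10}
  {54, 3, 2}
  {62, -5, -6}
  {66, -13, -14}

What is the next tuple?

{74, -21, -22}

First slot: alternating steps +4, +8, +4, +8, …, so 38, 42, 50, 54, 62, 66 → 74.
Second slot — −8 each step: 27, 19, 11, 3, -5, -13 → -21.
For the third slot, always 1 less than the second slot: 26, 18, 10, 2, -6, -14 → -22.
Combining the parts gives {74, -21, -22}.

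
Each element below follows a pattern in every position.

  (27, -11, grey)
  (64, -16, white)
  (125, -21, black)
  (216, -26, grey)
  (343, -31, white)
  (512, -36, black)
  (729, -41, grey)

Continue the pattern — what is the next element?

(1000, -46, white)

For the first entry, perfect cubes: 3³, 4³, 5³, …: 27, 64, 125, 216, 343, 512, 729 → 1000.
Second entry — −5 each step: -11, -16, -21, -26, -31, -36, -41 → -46.
Shade — repeats grey → white → black: grey, white, black, grey, white, black, grey → white.
Combining the parts gives (1000, -46, white).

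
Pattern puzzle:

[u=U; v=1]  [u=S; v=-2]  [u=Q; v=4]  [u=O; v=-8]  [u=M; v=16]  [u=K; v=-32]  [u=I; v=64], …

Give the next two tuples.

[u=G; v=-128], [u=E; v=256]

U: letters move back 2 places in the alphabet, so U, S, Q, O, M, K, I → G → E.
V goes 1, -2, 4, -8, 16, -32, 64 → -128 → 256 (×(-2) each step).
So the next two tuples are [u=G; v=-128] and [u=E; v=256].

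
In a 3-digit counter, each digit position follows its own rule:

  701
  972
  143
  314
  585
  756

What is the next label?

927

First digit — +2 each step, mod 10: 7, 9, 1, 3, 5, 7 → 9.
Second digit: 0, 7, 4, 1, 8, 5 → 2 (−3 each step, mod 10).
Third digit — +1 each step, mod 10: 1, 2, 3, 4, 5, 6 → 7.
Combining the parts gives 927.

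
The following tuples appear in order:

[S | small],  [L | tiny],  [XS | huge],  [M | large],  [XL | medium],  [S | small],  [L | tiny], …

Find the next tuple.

First size goes S, L, XS, M, XL, S, L → XS (repeats S → L → XS → M → XL).
Second size: repeats small → tiny → huge → large → medium; small, tiny, huge, large, medium, small, tiny → huge.
Combining the parts gives [XS | huge].

[XS | huge]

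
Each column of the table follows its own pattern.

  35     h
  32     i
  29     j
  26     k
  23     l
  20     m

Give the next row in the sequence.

First component: 35, 32, 29, 26, 23, 20 → 17 (−3 each step).
Letter — letters move forward 1 place in the alphabet: h, i, j, k, l, m → n.
Combining the parts gives 17  n.

17  n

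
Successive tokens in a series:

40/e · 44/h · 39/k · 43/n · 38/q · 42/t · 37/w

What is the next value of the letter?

For the letter, letters move forward 3 places in the alphabet: e, h, k, n, q, t, w → z.

z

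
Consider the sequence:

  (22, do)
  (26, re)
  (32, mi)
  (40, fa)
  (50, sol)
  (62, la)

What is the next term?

(76, ti)

First component — differences are 4, 6, 8, … (increasing by 2 each time): 22, 26, 32, 40, 50, 62 → 76.
Note: runs through the solfège scale do→ti, so do, re, mi, fa, sol, la → ti.
So the next term is (76, ti).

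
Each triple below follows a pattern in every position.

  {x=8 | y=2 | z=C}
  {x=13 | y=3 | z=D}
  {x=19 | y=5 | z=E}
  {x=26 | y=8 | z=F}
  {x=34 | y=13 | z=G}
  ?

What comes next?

{x=43 | y=21 | z=H}

X: differences are 5, 6, 7, … (increasing by 1 each time), so 8, 13, 19, 26, 34 → 43.
Y: 2, 3, 5, 8, 13 → 21 (each term is the sum of the two before it).
Z: C, D, E, F, G → H (letters move forward 1 place in the alphabet).
So the next triple is {x=43 | y=21 | z=H}.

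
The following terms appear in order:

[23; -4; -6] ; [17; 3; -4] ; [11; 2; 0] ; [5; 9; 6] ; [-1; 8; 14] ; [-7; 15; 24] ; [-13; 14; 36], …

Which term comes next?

[-19; 21; 50]

First coordinate: −6 each step, so 23, 17, 11, 5, -1, -7, -13 → -19.
Second coordinate: alternating steps +7, −1, +7, −1, …, so -4, 3, 2, 9, 8, 15, 14 → 21.
Third coordinate — differences are 2, 4, 6, … (increasing by 2 each time): -6, -4, 0, 6, 14, 24, 36 → 50.
Combining the parts gives [-19; 21; 50].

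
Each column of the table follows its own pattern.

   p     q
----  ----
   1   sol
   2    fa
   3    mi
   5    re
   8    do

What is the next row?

13  ti

Column p: each term is the sum of the two before it, so 1, 2, 3, 5, 8 → 13.
Column q goes sol, fa, mi, re, do → ti (runs backward through the solfège scale do→ti).
Combining the parts gives 13  ti.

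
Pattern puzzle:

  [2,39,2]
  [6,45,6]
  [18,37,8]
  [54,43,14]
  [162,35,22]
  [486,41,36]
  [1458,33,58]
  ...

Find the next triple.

[4374,39,94]

For the first coordinate, ×3 each step: 2, 6, 18, 54, 162, 486, 1458 → 4374.
Second coordinate: 39, 45, 37, 43, 35, 41, 33 → 39 (alternating steps +6, −8, +6, −8, …).
Third coordinate: 2, 6, 8, 14, 22, 36, 58 → 94 (each term is the sum of the two before it).
Putting it together: [4374,39,94].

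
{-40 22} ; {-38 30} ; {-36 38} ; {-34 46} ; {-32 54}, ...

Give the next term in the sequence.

First value goes -40, -38, -36, -34, -32 → -30 (+2 each step).
Second value: 22, 30, 38, 46, 54 → 62 (+8 each step).
Putting it together: {-30 62}.

{-30 62}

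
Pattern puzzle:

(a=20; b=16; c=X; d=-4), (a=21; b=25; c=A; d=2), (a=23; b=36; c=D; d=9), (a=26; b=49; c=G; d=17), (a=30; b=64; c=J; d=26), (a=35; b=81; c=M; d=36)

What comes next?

A goes 20, 21, 23, 26, 30, 35 → 41 (differences are 1, 2, 3, … (increasing by 1 each time)).
B: perfect squares: 4², 5², 6², …, so 16, 25, 36, 49, 64, 81 → 100.
C: letters move forward 3 places in the alphabet, wrapping Z→A; X, A, D, G, J, M → P.
D — differences are 6, 7, 8, … (increasing by 1 each time): -4, 2, 9, 17, 26, 36 → 47.
Putting it together: (a=41; b=100; c=P; d=47).

(a=41; b=100; c=P; d=47)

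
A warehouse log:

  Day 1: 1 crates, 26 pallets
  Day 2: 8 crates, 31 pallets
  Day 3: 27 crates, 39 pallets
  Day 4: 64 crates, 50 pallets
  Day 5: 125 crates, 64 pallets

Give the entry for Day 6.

216 crates, 81 pallets

Crates: perfect cubes: 1³, 2³, 3³, …; 1, 8, 27, 64, 125 → 216.
Pallets: 26, 31, 39, 50, 64 → 81 (differences are 5, 8, 11, … (increasing by 3 each time)).
Combining the parts gives 216 crates, 81 pallets.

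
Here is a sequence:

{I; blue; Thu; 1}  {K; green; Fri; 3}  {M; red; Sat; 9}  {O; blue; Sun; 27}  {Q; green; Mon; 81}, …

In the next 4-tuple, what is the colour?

Colour: blue, green, red, blue, green → red (repeats blue → green → red).

red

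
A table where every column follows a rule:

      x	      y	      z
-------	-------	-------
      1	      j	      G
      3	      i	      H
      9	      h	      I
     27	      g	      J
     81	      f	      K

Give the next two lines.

Column x: ×3 each step, so 1, 3, 9, 27, 81 → 243 → 729.
Column y — letters move back 1 place in the alphabet: j, i, h, g, f → e → d.
Column z: G, H, I, J, K → L → M (letters move forward 1 place in the alphabet).
So the next two lines are 243  e  L and 729  d  M.

243  e  L; 729  d  M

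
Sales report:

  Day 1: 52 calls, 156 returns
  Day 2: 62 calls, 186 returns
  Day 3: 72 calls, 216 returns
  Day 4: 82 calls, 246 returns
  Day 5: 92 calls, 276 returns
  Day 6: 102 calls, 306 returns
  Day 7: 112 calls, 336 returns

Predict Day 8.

Calls goes 52, 62, 72, 82, 92, 102, 112 → 122 (+10 each step).
Returns: 156, 186, 216, 246, 276, 306, 336 → 366 (always 3 × the calls).
So the next record is 122 calls, 366 returns.

122 calls, 366 returns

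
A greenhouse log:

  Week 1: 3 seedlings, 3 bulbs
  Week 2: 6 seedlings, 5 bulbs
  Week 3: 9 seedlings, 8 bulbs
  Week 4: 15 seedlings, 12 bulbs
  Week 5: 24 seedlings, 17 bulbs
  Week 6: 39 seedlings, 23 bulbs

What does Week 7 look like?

Seedlings: each term is the sum of the two before it, so 3, 6, 9, 15, 24, 39 → 63.
Bulbs — differences are 2, 3, 4, … (increasing by 1 each time): 3, 5, 8, 12, 17, 23 → 30.
Putting it together: 63 seedlings, 30 bulbs.

63 seedlings, 30 bulbs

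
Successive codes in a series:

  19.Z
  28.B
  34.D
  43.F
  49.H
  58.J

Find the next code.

First component: alternating steps +9, +6, +9, +6, …; 19, 28, 34, 43, 49, 58 → 64.
Letter: Z, B, D, F, H, J → L (letters move forward 2 places in the alphabet, wrapping Z→A).
Putting it together: 64.L.

64.L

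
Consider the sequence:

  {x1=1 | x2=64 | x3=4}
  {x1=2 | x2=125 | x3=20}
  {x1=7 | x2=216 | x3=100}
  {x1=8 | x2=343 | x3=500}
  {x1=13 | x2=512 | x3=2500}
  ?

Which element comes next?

X1 goes 1, 2, 7, 8, 13 → 14 (alternating steps +1, +5, +1, +5, …).
X2: perfect cubes: 4³, 5³, 6³, …, so 64, 125, 216, 343, 512 → 729.
For the x3, ×5 each step: 4, 20, 100, 500, 2500 → 12500.
Putting it together: {x1=14 | x2=729 | x3=12500}.

{x1=14 | x2=729 | x3=12500}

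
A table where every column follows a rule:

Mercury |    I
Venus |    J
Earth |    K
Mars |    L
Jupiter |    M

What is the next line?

For the planet, runs through the planets Mercury→Neptune: Mercury, Venus, Earth, Mars, Jupiter → Saturn.
Letter: letters move forward 1 place in the alphabet; I, J, K, L, M → N.
Putting it together: Saturn  N.

Saturn  N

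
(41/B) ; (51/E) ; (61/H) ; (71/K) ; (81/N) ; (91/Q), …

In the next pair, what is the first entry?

First entry: 41, 51, 61, 71, 81, 91 → 101 (+10 each step).

101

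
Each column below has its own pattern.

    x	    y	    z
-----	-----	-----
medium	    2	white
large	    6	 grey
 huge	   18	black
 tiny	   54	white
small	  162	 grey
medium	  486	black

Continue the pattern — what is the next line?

Column x: medium, large, huge, tiny, small, medium → large (repeats medium → large → huge → tiny → small).
Column y: ×3 each step, so 2, 6, 18, 54, 162, 486 → 1458.
Column z: white, grey, black, white, grey, black → white (repeats white → grey → black).
So the next line is large  1458  white.

large  1458  white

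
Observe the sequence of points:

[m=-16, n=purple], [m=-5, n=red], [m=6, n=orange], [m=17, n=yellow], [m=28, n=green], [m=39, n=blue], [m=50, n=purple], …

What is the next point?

For the m, +11 each step: -16, -5, 6, 17, 28, 39, 50 → 61.
N — repeats purple → red → orange → yellow → green → blue: purple, red, orange, yellow, green, blue, purple → red.
So the next point is [m=61, n=red].

[m=61, n=red]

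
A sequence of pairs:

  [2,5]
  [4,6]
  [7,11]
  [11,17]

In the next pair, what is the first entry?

16

First entry: differences are 2, 3, 4, … (increasing by 1 each time), so 2, 4, 7, 11 → 16.
Second entry: each term is the sum of the two before it; 5, 6, 11, 17 → 28.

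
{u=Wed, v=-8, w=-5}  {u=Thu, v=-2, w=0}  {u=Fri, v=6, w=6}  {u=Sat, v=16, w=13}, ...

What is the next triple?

U: runs through the weekdays Mon→Sun, so Wed, Thu, Fri, Sat → Sun.
V: differences are 6, 8, 10, … (increasing by 2 each time); -8, -2, 6, 16 → 28.
W: differences are 5, 6, 7, … (increasing by 1 each time), so -5, 0, 6, 13 → 21.
Combining the parts gives {u=Sun, v=28, w=21}.

{u=Sun, v=28, w=21}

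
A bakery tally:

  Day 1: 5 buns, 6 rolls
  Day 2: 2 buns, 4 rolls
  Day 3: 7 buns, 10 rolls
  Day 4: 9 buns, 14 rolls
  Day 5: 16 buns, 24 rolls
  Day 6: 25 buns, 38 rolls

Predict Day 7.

41 buns, 62 rolls

Buns: each term is the sum of the two before it; 5, 2, 7, 9, 16, 25 → 41.
Rolls: each term is the sum of the two before it, so 6, 4, 10, 14, 24, 38 → 62.
So the next line is 41 buns, 62 rolls.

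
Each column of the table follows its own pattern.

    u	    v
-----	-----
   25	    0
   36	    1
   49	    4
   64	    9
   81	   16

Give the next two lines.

Column u — perfect squares: 5², 6², 7², …: 25, 36, 49, 64, 81 → 100 → 121.
Column v: differences are 1, 3, 5, … (increasing by 2 each time); 0, 1, 4, 9, 16 → 25 → 36.
Putting the parts together: 100  25 and then 121  36.

100  25; 121  36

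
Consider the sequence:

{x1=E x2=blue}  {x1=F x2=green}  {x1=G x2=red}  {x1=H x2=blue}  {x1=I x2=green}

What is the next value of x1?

J

X1: E, F, G, H, I → J (letters move forward 1 place in the alphabet).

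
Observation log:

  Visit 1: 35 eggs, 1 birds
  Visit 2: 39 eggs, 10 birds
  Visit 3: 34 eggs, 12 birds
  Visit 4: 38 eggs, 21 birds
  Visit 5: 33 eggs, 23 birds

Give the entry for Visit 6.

37 eggs, 32 birds

Eggs: alternating steps +4, −5, +4, −5, …; 35, 39, 34, 38, 33 → 37.
Birds: alternating steps +9, +2, +9, +2, …; 1, 10, 12, 21, 23 → 32.
Putting it together: 37 eggs, 32 birds.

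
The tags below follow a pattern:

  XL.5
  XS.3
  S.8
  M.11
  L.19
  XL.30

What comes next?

XS.49

Size — repeats XL → XS → S → M → L: XL, XS, S, M, L, XL → XS.
Second component: 5, 3, 8, 11, 19, 30 → 49 (each term is the sum of the two before it).
Combining the parts gives XS.49.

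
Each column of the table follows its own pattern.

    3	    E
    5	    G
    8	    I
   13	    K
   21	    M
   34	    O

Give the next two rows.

55  Q; 89  S

First component: each term is the sum of the two before it, so 3, 5, 8, 13, 21, 34 → 55 → 89.
For the letter, letters move forward 2 places in the alphabet: E, G, I, K, M, O → Q → S.
Putting the parts together: 55  Q and then 89  S.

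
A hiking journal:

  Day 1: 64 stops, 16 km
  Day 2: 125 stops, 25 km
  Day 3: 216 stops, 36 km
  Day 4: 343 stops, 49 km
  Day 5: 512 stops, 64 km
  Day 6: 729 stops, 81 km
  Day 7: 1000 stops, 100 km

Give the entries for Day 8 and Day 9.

Stops — perfect cubes: 4³, 5³, 6³, …: 64, 125, 216, 343, 512, 729, 1000 → 1331 → 1728.
Km — perfect squares: 4², 5², 6², …: 16, 25, 36, 49, 64, 81, 100 → 121 → 144.
So the next two lines are 1331 stops, 121 km and 1728 stops, 144 km.

1331 stops, 121 km; 1728 stops, 144 km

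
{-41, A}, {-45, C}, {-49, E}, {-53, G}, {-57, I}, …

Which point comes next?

For the first slot, −4 each step: -41, -45, -49, -53, -57 → -61.
Letter — letters move forward 2 places in the alphabet: A, C, E, G, I → K.
Putting it together: {-61, K}.

{-61, K}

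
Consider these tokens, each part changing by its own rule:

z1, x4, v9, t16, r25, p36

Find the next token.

For the letter, letters move back 2 places in the alphabet: z, x, v, t, r, p → n.
Second component: perfect squares: 1², 2², 3², …, so 1, 4, 9, 16, 25, 36 → 49.
So the next token is n49.

n49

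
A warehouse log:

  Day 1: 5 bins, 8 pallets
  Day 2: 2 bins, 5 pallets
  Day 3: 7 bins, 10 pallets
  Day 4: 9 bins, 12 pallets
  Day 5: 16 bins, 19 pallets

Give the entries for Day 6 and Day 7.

Bins — each term is the sum of the two before it: 5, 2, 7, 9, 16 → 25 → 41.
Pallets goes 8, 5, 10, 12, 19 → 28 → 44 (always 3 more than the bins).
So the next two rows are 25 bins, 28 pallets and 41 bins, 44 pallets.

25 bins, 28 pallets; 41 bins, 44 pallets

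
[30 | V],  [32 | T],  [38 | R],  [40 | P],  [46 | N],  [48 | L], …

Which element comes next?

[54 | J]

First part goes 30, 32, 38, 40, 46, 48 → 54 (alternating steps +2, +6, +2, +6, …).
For the letter, letters move back 2 places in the alphabet: V, T, R, P, N, L → J.
So the next element is [54 | J].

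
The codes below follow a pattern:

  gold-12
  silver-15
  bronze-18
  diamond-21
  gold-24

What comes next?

Rank — repeats gold → silver → bronze → diamond: gold, silver, bronze, diamond, gold → silver.
Second component: 12, 15, 18, 21, 24 → 27 (+3 each step).
Combining the parts gives silver-27.

silver-27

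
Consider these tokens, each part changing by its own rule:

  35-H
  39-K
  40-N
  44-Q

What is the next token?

45-T

First component: alternating steps +4, +1, +4, +1, …; 35, 39, 40, 44 → 45.
For the letter, letters move forward 3 places in the alphabet: H, K, N, Q → T.
So the next token is 45-T.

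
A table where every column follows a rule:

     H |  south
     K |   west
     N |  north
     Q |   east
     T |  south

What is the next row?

W  west

Letter: letters move forward 3 places in the alphabet; H, K, N, Q, T → W.
Direction: south, west, north, east, south → west (repeats south → west → north → east).
Combining the parts gives W  west.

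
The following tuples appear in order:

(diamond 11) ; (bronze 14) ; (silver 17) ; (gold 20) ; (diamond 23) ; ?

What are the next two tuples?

(bronze 26), (silver 29)

Rank: repeats diamond → bronze → silver → gold, so diamond, bronze, silver, gold, diamond → bronze → silver.
Second entry: +3 each step; 11, 14, 17, 20, 23 → 26 → 29.
Putting the parts together: (bronze 26) and then (silver 29).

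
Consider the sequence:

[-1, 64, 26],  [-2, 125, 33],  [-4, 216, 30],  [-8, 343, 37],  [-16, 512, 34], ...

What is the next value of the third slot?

First slot: -1, -2, -4, -8, -16 → -32 (×2 each step).
For the second slot, perfect cubes: 4³, 5³, 6³, …: 64, 125, 216, 343, 512 → 729.
Third slot — alternating steps +7, −3, +7, −3, …: 26, 33, 30, 37, 34 → 41.

41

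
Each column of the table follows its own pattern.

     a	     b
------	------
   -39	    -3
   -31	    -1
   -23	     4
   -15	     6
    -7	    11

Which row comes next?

Column a goes -39, -31, -23, -15, -7 → 1 (+8 each step).
For the column b, alternating steps +2, +5, +2, +5, …: -3, -1, 4, 6, 11 → 13.
So the next row is 1  13.

1  13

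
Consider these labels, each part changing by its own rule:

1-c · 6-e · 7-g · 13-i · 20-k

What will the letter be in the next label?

First component goes 1, 6, 7, 13, 20 → 33 (each term is the sum of the two before it).
Letter: letters move forward 2 places in the alphabet, so c, e, g, i, k → m.

m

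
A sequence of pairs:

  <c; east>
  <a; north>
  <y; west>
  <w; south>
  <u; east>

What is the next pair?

<s; north>

Letter: letters move back 2 places in the alphabet, wrapping A→Z, so c, a, y, w, u → s.
Direction: repeats east → north → west → south; east, north, west, south, east → north.
Putting it together: <s; north>.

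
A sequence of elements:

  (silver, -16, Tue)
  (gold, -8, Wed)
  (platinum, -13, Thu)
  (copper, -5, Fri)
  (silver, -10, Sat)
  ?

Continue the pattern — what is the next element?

(gold, -2, Sun)

Metal: repeats silver → gold → platinum → copper, so silver, gold, platinum, copper, silver → gold.
For the second part, alternating steps +8, −5, +8, −5, …: -16, -8, -13, -5, -10 → -2.
Day goes Tue, Wed, Thu, Fri, Sat → Sun (runs through the weekdays Mon→Sun).
Putting it together: (gold, -2, Sun).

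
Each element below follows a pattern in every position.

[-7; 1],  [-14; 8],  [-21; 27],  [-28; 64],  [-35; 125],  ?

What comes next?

[-42; 216]

For the first coordinate, −7 each step: -7, -14, -21, -28, -35 → -42.
For the second coordinate, perfect cubes: 1³, 2³, 3³, …: 1, 8, 27, 64, 125 → 216.
Combining the parts gives [-42; 216].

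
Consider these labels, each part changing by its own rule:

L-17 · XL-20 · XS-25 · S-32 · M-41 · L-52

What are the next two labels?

Size: L, XL, XS, S, M, L → XL → XS (repeats L → XL → XS → S → M).
Second component: differences are 3, 5, 7, … (increasing by 2 each time); 17, 20, 25, 32, 41, 52 → 65 → 80.
Putting the parts together: XL-65 and then XS-80.

XL-65 then XS-80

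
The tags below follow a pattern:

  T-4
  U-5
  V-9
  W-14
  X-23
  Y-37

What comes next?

Letter: letters move forward 1 place in the alphabet, so T, U, V, W, X, Y → Z.
For the second component, each term is the sum of the two before it: 4, 5, 9, 14, 23, 37 → 60.
So the next tag is Z-60.

Z-60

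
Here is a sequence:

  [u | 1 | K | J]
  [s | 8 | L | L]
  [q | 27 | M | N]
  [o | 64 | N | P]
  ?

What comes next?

First letter goes u, s, q, o → m (letters move back 2 places in the alphabet).
For the second value, perfect cubes: 1³, 2³, 3³, …: 1, 8, 27, 64 → 125.
Second letter: K, L, M, N → O (letters move forward 1 place in the alphabet).
Third letter — letters move forward 2 places in the alphabet: J, L, N, P → R.
So the next term is [m | 125 | O | R].

[m | 125 | O | R]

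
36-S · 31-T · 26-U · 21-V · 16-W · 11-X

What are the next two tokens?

First component: 36, 31, 26, 21, 16, 11 → 6 → 1 (−5 each step).
Letter: letters move forward 1 place in the alphabet; S, T, U, V, W, X → Y → Z.
So the next two tokens are 6-Y and 1-Z.

6-Y then 1-Z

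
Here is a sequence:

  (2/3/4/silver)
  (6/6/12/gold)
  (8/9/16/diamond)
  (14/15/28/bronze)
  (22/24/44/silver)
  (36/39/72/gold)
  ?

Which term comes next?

For the first slot, each term is the sum of the two before it: 2, 6, 8, 14, 22, 36 → 58.
Second slot: 3, 6, 9, 15, 24, 39 → 63 (each term is the sum of the two before it).
Third slot: always 2 × the first slot, so 4, 12, 16, 28, 44, 72 → 116.
Rank: repeats silver → gold → diamond → bronze, so silver, gold, diamond, bronze, silver, gold → diamond.
Combining the parts gives (58/63/116/diamond).

(58/63/116/diamond)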